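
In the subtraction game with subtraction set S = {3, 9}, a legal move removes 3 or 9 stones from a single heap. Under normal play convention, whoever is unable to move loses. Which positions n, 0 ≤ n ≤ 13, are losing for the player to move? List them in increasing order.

0, 1, 2, 6, 7, 8, 12, 13

G(0) = 0
G(1) = mex{} = 0
G(2) = mex{} = 0
G(3) = mex{0} = 1
G(4) = mex{0} = 1
G(5) = mex{0} = 1
G(6) = mex{1} = 0
G(7) = mex{1} = 0
G(8) = mex{1} = 0
G(9) = mex{0,0} = 1
G(10) = mex{0,0} = 1
G(11) = mex{0,0} = 1
G(12) = mex{1,1} = 0
G(13) = mex{1,1} = 0
P-positions are exactly the n with G(n) = 0.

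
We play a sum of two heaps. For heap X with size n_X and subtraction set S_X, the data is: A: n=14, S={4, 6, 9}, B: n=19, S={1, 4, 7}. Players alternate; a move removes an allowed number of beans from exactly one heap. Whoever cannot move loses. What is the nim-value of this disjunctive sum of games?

1

Heap A, S = {4, 6, 9}:
n :  0  1  2  3  4  5  6  7  8  9 10 11 12 13 14
G :  0  0  0  0  1  1  1  1  2  2  2  2  3  0  0
G_A(14) = 0.
Heap B, S = {1, 4, 7}:
n :  0  1  2  3  4  5  6  7  8  9 10 11 12 13 14 15 16 17 18 19
G :  0  1  0  1  2  0  1  2  0  1  0  1  2  0  1  2  0  1  0  1
G_B(19) = 1.
Combined Grundy value = 0 ⊕ 1 = 1.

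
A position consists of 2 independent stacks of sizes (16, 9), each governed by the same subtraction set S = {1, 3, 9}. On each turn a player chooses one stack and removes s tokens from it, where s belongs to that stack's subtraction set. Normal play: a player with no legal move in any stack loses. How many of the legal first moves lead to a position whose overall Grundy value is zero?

All stacks use S = {1, 3, 9}:
G(0) = 0
G(1) = mex{0} = 1
G(2) = mex{1} = 0
G(3) = mex{0,0} = 1
G(4) = mex{1,1} = 0
G(5) = mex{0,0} = 1
G(6) = mex{1,1} = 0
G(7) = mex{0,0} = 1
G(8) = mex{1,1} = 0
G(9) = mex{0,0,0} = 1
G(10) = mex{1,1,1} = 0
G(11) = mex{0,0,0} = 1
G(12) = mex{1,1,1} = 0
G(13) = mex{0,0,0} = 1
G(14) = mex{1,1,1} = 0
G(15) = mex{0,0,0} = 1
G(16) = mex{1,1,1} = 0
Stack A: G(16) = 0.
Stack B: G(9) = 1.
Combined Grundy value = 0 ⊕ 1 = 1.
A winning move leaves total XOR = 0, i.e. changes one component's Grundy value g to g ⊕ X where X is the current total.
Stack A: need g' = 0⊕1 = 1. Options: 16−1→G=1, 16−3→G=1, 16−9→G=1. Hits: 3.
Stack B: need g' = 1⊕1 = 0. Options: 9−1→G=0, 9−3→G=0, 9−9→G=0. Hits: 3.

6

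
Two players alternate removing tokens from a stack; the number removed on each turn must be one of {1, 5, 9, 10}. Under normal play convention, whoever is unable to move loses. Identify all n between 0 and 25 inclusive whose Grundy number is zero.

0, 2, 4, 6, 8, 19, 21, 23, 25

G(0) = 0
G(1) = mex{0} = 1
G(2) = mex{1} = 0
G(3) = mex{0} = 1
G(4) = mex{1} = 0
G(5) = mex{0,0} = 1
G(6) = mex{1,1} = 0
G(7) = mex{0,0} = 1
G(8) = mex{1,1} = 0
G(9) = mex{0,0,0} = 1
G(10) = mex{1,1,1,0} = 2
G(11) = mex{2,0,0,1} = 3
G(12) = mex{3,1,1,0} = 2
G(13) = mex{2,0,0,1} = 3
G(14) = mex{3,1,1,0} = 2
G(15) = mex{2,2,0,1} = 3
G(16) = mex{3,3,1,0} = 2
G(17) = mex{2,2,0,1} = 3
G(18) = mex{3,3,1,0} = 2
G(19) = mex{2,2,2,1} = 0
G(20) = mex{0,3,3,2} = 1
G(21) = mex{1,2,2,3} = 0
G(22) = mex{0,3,3,2} = 1
G(23) = mex{1,2,2,3} = 0
G(24) = mex{0,0,3,2} = 1
G(25) = mex{1,1,2,3} = 0
P-positions are exactly the n with G(n) = 0.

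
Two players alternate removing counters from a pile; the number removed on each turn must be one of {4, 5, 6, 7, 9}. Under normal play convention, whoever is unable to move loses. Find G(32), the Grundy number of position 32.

G(0) = 0
G(1) = mex{} = 0
G(2) = mex{} = 0
G(3) = mex{} = 0
G(4) = mex{0} = 1
G(5) = mex{0,0} = 1
G(6) = mex{0,0,0} = 1
G(7) = mex{0,0,0,0} = 1
G(8) = mex{1,0,0,0} = 2
G(9) = mex{1,1,0,0,0} = 2
G(10) = mex{1,1,1,0,0} = 2
G(11) = mex{1,1,1,1,0} = 2
G(12) = mex{2,1,1,1,0} = 3
G(13) = mex{2,2,1,1,1} = 0
G(14) = mex{2,2,2,1,1} = 0
G(15) = mex{2,2,2,2,1} = 0
G(16) = mex{3,2,2,2,1} = 0
G(17) = mex{0,3,2,2,2} = 1
G(18) = mex{0,0,3,2,2} = 1
G(19) = mex{0,0,0,3,2} = 1
G(20) = mex{0,0,0,0,2} = 1
G(21) = mex{1,0,0,0,3} = 2
G(22) = mex{1,1,0,0,0} = 2
G(23) = mex{1,1,1,0,0} = 2
G(24) = mex{1,1,1,1,0} = 2
G(25) = mex{2,1,1,1,0} = 3
G(26) = mex{2,2,1,1,1} = 0
G(27) = mex{2,2,2,1,1} = 0
G(28) = mex{2,2,2,2,1} = 0
G(29) = mex{3,2,2,2,1} = 0
G(30) = mex{0,3,2,2,2} = 1
G(31) = mex{0,0,3,2,2} = 1
G(32) = mex{0,0,0,3,2} = 1

1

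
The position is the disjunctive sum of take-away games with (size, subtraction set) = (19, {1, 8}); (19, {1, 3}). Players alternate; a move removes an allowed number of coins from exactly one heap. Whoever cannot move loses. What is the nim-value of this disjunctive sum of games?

Heap A, S = {1, 8}:
n :  0  1  2  3  4  5  6  7  8  9 10 11 12 13 14 15 16 17 18 19
G :  0  1  0  1  0  1  0  1  2  0  1  0  1  0  1  0  1  2  0  1
G_A(19) = 1.
Heap B, S = {1, 3}:
G(0) = 0
G(1) = mex{0} = 1
G(2) = mex{1} = 0
G(3) = mex{0,0} = 1
G(4) = mex{1,1} = 0
G(5) = mex{0,0} = 1
G(6) = mex{1,1} = 0
G(7) = mex{0,0} = 1
G(8) = mex{1,1} = 0
G(9) = mex{0,0} = 1
G(10) = mex{1,1} = 0
G(11) = mex{0,0} = 1
G(12) = mex{1,1} = 0
G(13) = mex{0,0} = 1
G(14) = mex{1,1} = 0
G(15) = mex{0,0} = 1
G(16) = mex{1,1} = 0
G(17) = mex{0,0} = 1
G(18) = mex{1,1} = 0
G(19) = mex{0,0} = 1
G_B(19) = 1.
Combined Grundy value = 1 ⊕ 1 = 0.

0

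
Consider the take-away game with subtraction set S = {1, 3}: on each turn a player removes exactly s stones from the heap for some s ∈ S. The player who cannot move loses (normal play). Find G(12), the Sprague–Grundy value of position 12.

0

G(0) = 0
G(1) = mex{0} = 1
G(2) = mex{1} = 0
G(3) = mex{0,0} = 1
G(4) = mex{1,1} = 0
G(5) = mex{0,0} = 1
G(6) = mex{1,1} = 0
G(7) = mex{0,0} = 1
G(8) = mex{1,1} = 0
G(9) = mex{0,0} = 1
G(10) = mex{1,1} = 0
G(11) = mex{0,0} = 1
G(12) = mex{1,1} = 0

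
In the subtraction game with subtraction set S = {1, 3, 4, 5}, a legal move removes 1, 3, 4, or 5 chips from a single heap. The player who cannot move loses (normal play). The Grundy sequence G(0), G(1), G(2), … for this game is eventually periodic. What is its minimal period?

8

G(0) = 0
G(1) = mex{0} = 1
G(2) = mex{1} = 0
G(3) = mex{0,0} = 1
G(4) = mex{1,1,0} = 2
G(5) = mex{2,0,1,0} = 3
G(6) = mex{3,1,0,1} = 2
G(7) = mex{2,2,1,0} = 3
G(8) = mex{3,3,2,1} = 0
G(9) = mex{0,2,3,2} = 1
G(10) = mex{1,3,2,3} = 0
G(11) = mex{0,0,3,2} = 1
G(12) = mex{1,1,0,3} = 2
G(13) = mex{2,0,1,0} = 3
G(14) = mex{3,1,0,1} = 2
G(15) = mex{2,2,1,0} = 3
G(16) = mex{3,3,2,1} = 0
G(17) = mex{0,2,3,2} = 1
G(n+8) = G(n) holds for n = 0,…,4 (a full window of length max(S) = 5), so the sequence is purely periodic with period 8.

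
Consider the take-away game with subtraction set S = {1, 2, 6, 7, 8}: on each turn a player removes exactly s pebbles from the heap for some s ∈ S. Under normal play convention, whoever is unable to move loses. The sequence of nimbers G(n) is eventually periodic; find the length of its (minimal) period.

12

n :  0  1  2  3  4  5  6  7  8  9 10 11 12 13 14 15 16 17 18 19 20 21 22 23 24 25
G :  0  1  2  0  1  2  3  4  5  3  4  5  0  1  2  0  1  2  3  4  5  3  4  5  0  1
G(n+12) = G(n) holds for n = 0,…,7 (a full window of length max(S) = 8), so the sequence is purely periodic with period 12.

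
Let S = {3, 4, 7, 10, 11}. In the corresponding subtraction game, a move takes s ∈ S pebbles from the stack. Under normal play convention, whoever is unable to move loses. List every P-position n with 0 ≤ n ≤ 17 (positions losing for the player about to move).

0, 1, 2, 14, 15, 16

G(0) = 0
G(1) = mex{} = 0
G(2) = mex{} = 0
G(3) = mex{0} = 1
G(4) = mex{0,0} = 1
G(5) = mex{0,0} = 1
G(6) = mex{1,0} = 2
G(7) = mex{1,1,0} = 2
G(8) = mex{1,1,0} = 2
G(9) = mex{2,1,0} = 3
G(10) = mex{2,2,1,0} = 3
G(11) = mex{2,2,1,0,0} = 3
G(12) = mex{3,2,1,0,0} = 4
G(13) = mex{3,3,2,1,0} = 4
G(14) = mex{3,3,2,1,1} = 0
G(15) = mex{4,3,2,1,1} = 0
G(16) = mex{4,4,3,2,1} = 0
G(17) = mex{0,4,3,2,2} = 1
P-positions are exactly the n with G(n) = 0.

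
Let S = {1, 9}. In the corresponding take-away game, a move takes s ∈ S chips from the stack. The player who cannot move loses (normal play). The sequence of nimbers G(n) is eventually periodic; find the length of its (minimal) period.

2

G(0) = 0
G(1) = mex{0} = 1
G(2) = mex{1} = 0
G(3) = mex{0} = 1
G(4) = mex{1} = 0
G(5) = mex{0} = 1
G(6) = mex{1} = 0
G(7) = mex{0} = 1
G(8) = mex{1} = 0
G(9) = mex{0,0} = 1
G(10) = mex{1,1} = 0
G(11) = mex{0,0} = 1
G(12) = mex{1,1} = 0
G(13) = mex{0,0} = 1
G(14) = mex{1,1} = 0
G(n+2) = G(n) holds for n = 0,…,8 (a full window of length max(S) = 9), so the sequence is purely periodic with period 2.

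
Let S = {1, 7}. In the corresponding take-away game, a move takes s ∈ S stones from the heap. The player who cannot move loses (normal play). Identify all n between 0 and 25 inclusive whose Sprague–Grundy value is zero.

0, 2, 4, 6, 8, 10, 12, 14, 16, 18, 20, 22, 24

G(0) = 0
G(1) = mex{0} = 1
G(2) = mex{1} = 0
G(3) = mex{0} = 1
G(4) = mex{1} = 0
G(5) = mex{0} = 1
G(6) = mex{1} = 0
G(7) = mex{0,0} = 1
G(8) = mex{1,1} = 0
G(9) = mex{0,0} = 1
G(10) = mex{1,1} = 0
G(11) = mex{0,0} = 1
G(12) = mex{1,1} = 0
G(13) = mex{0,0} = 1
G(14) = mex{1,1} = 0
G(15) = mex{0,0} = 1
G(16) = mex{1,1} = 0
G(17) = mex{0,0} = 1
G(18) = mex{1,1} = 0
G(19) = mex{0,0} = 1
G(20) = mex{1,1} = 0
G(21) = mex{0,0} = 1
G(22) = mex{1,1} = 0
G(23) = mex{0,0} = 1
G(24) = mex{1,1} = 0
G(25) = mex{0,0} = 1
P-positions are exactly the n with G(n) = 0.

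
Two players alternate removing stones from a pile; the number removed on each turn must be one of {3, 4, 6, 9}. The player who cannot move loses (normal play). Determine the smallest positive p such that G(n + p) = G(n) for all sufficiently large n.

12

G(0) = 0
G(1) = mex{} = 0
G(2) = mex{} = 0
G(3) = mex{0} = 1
G(4) = mex{0,0} = 1
G(5) = mex{0,0} = 1
G(6) = mex{1,0,0} = 2
G(7) = mex{1,1,0} = 2
G(8) = mex{1,1,0} = 2
G(9) = mex{2,1,1,0} = 3
G(10) = mex{2,2,1,0} = 3
G(11) = mex{2,2,1,0} = 3
G(12) = mex{3,2,2,1} = 0
G(13) = mex{3,3,2,1} = 0
G(14) = mex{3,3,2,1} = 0
G(15) = mex{0,3,3,2} = 1
G(16) = mex{0,0,3,2} = 1
G(17) = mex{0,0,3,2} = 1
G(18) = mex{1,0,0,3} = 2
G(19) = mex{1,1,0,3} = 2
G(20) = mex{1,1,0,3} = 2
G(21) = mex{2,1,1,0} = 3
G(22) = mex{2,2,1,0} = 3
G(23) = mex{2,2,1,0} = 3
G(24) = mex{3,2,2,1} = 0
G(25) = mex{3,3,2,1} = 0
G(n+12) = G(n) holds for n = 0,…,8 (a full window of length max(S) = 9), so the sequence is purely periodic with period 12.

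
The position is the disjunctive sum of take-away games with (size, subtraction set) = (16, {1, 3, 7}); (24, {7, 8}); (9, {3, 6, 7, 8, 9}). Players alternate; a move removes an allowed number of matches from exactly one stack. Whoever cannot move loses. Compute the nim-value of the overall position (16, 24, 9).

Stack A, S = {1, 3, 7}:
n :  0  1  2  3  4  5  6  7  8  9 10 11 12 13 14 15 16
G :  0  1  0  1  0  1  0  1  0  1  0  1  0  1  0  1  0
G_A(16) = 0.
Stack B, S = {7, 8}:
n :  0  1  2  3  4  5  6  7  8  9 10 11 12 13 14 15 16 17 18 19 20 21 22 23 24
G :  0  0  0  0  0  0  0  1  1  1  1  1  1  1  2  0  0  0  0  0  0  0  1  1  1
G_B(24) = 1.
Stack C, S = {3, 6, 7, 8, 9}:
G(0) = 0
G(1) = mex{} = 0
G(2) = mex{} = 0
G(3) = mex{0} = 1
G(4) = mex{0} = 1
G(5) = mex{0} = 1
G(6) = mex{1,0} = 2
G(7) = mex{1,0,0} = 2
G(8) = mex{1,0,0,0} = 2
G(9) = mex{2,1,0,0,0} = 3
G_C(9) = 3.
Combined Grundy value = 0 ⊕ 1 ⊕ 3 = 2.

2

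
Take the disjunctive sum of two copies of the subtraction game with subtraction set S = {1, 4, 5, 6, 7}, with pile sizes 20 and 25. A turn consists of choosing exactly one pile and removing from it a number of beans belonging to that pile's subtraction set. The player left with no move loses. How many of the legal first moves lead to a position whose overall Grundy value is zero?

All piles use S = {1, 4, 5, 6, 7}:
n :  0  1  2  3  4  5  6  7  8  9 10 11 12 13 14 15 16 17 18 19 20 21 22 23 24 25
G :  0  1  0  1  2  3  2  3  4  5  0  1  0  1  2  3  2  3  4  5  0  1  0  1  2  3
Pile A: G(20) = 0.
Pile B: G(25) = 3.
Combined Grundy value = 0 ⊕ 3 = 3.
A winning move leaves total XOR = 0, i.e. changes one component's Grundy value g to g ⊕ X where X is the current total.
Pile A: need g' = 0⊕3 = 3. Options: 20−1→G=5, 20−4→G=2, 20−5→G=3, 20−6→G=2, 20−7→G=1. Hits: 1.
Pile B: need g' = 3⊕3 = 0. Options: 25−1→G=2, 25−4→G=1, 25−5→G=0, 25−6→G=5, 25−7→G=4. Hits: 1.

2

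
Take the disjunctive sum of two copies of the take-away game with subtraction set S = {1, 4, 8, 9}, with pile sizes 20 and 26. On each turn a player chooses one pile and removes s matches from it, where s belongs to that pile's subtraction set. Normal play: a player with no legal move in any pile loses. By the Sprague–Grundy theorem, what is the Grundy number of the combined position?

All piles use S = {1, 4, 8, 9}:
n :  0  1  2  3  4  5  6  7  8  9 10 11 12 13 14 15 16 17 18 19 20 21 22 23 24 25 26
G :  0  1  0  1  2  0  1  0  1  2  3  2  0  1  2  3  2  0  1  0  1  2  0  1  0  1  2
Pile A: G(20) = 1.
Pile B: G(26) = 2.
Combined Grundy value = 1 ⊕ 2 = 3.

3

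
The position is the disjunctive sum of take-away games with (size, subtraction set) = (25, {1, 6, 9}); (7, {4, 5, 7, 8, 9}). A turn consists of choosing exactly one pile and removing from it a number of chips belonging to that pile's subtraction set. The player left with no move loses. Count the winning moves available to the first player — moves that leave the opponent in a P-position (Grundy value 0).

0

Pile A, S = {1, 6, 9}:
n :  0  1  2  3  4  5  6  7  8  9 10 11 12 13 14 15 16 17 18 19 20 21 22 23 24 25
G :  0  1  0  1  0  1  2  0  1  2  3  2  0  1  0  1  2  0  1  0  1  2  0  1  0  1
G_A(25) = 1.
Pile B, S = {4, 5, 7, 8, 9}:
n : 0 1 2 3 4 5 6 7
G : 0 0 0 0 1 1 1 1
G_B(7) = 1.
Combined Grundy value = 1 ⊕ 1 = 0.
A winning move leaves total XOR = 0, i.e. changes one component's Grundy value g to g ⊕ X where X is the current total.
Pile A: target g' = 1⊕0 = 1, but every legal move changes the Grundy value (mex property), so 0 moves.
Pile B: target g' = 1⊕0 = 1, but every legal move changes the Grundy value (mex property), so 0 moves.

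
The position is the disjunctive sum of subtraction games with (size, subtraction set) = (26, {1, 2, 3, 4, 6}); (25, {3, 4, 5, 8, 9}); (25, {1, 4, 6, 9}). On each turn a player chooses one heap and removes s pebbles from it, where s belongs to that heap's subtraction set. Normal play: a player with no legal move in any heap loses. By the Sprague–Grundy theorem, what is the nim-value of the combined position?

Heap A, S = {1, 2, 3, 4, 6}:
n :  0  1  2  3  4  5  6  7  8  9 10 11 12 13 14 15 16 17 18 19 20 21 22 23 24 25 26
G :  0  1  2  3  4  0  1  2  3  4  0  1  2  3  4  0  1  2  3  4  0  1  2  3  4  0  1
G_A(26) = 1.
Heap B, S = {3, 4, 5, 8, 9}:
n :  0  1  2  3  4  5  6  7  8  9 10 11 12 13 14 15 16 17 18 19 20 21 22 23 24 25
G :  0  0  0  1  1  1  2  2  2  3  3  3  0  0  0  1  1  1  2  2  2  3  3  3  0  0
G_B(25) = 0.
Heap C, S = {1, 4, 6, 9}:
n :  0  1  2  3  4  5  6  7  8  9 10 11 12 13 14 15 16 17 18 19 20 21 22 23 24 25
G :  0  1  0  1  2  0  1  0  1  2  0  1  0  1  2  0  1  0  1  2  0  1  0  1  2  0
G_C(25) = 0.
Combined Grundy value = 1 ⊕ 0 ⊕ 0 = 1.

1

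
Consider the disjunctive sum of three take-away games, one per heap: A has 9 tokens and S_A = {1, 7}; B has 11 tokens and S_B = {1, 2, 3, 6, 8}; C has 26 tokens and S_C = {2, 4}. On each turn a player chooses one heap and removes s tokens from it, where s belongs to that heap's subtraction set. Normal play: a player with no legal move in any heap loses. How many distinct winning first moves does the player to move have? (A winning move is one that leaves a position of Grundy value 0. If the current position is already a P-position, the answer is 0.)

Heap A, S = {1, 7}:
n : 0 1 2 3 4 5 6 7 8 9
G : 0 1 0 1 0 1 0 1 0 1
G_A(9) = 1.
Heap B, S = {1, 2, 3, 6, 8}:
G(0) = 0
G(1) = mex{0} = 1
G(2) = mex{1,0} = 2
G(3) = mex{2,1,0} = 3
G(4) = mex{3,2,1} = 0
G(5) = mex{0,3,2} = 1
G(6) = mex{1,0,3,0} = 2
G(7) = mex{2,1,0,1} = 3
G(8) = mex{3,2,1,2,0} = 4
G(9) = mex{4,3,2,3,1} = 0
G(10) = mex{0,4,3,0,2} = 1
G(11) = mex{1,0,4,1,3} = 2
G_B(11) = 2.
Heap C, S = {2, 4}:
G(0) = 0
G(1) = mex{} = 0
G(2) = mex{0} = 1
G(3) = mex{0} = 1
G(4) = mex{1,0} = 2
G(5) = mex{1,0} = 2
G(6) = mex{2,1} = 0
G(7) = mex{2,1} = 0
G(8) = mex{0,2} = 1
G(9) = mex{0,2} = 1
G(10) = mex{1,0} = 2
G(11) = mex{1,0} = 2
G(12) = mex{2,1} = 0
G(13) = mex{2,1} = 0
G(14) = mex{0,2} = 1
G(15) = mex{0,2} = 1
G(16) = mex{1,0} = 2
G(17) = mex{1,0} = 2
G(18) = mex{2,1} = 0
G(19) = mex{2,1} = 0
G(20) = mex{0,2} = 1
G(21) = mex{0,2} = 1
G(22) = mex{1,0} = 2
G(23) = mex{1,0} = 2
G(24) = mex{2,1} = 0
G(25) = mex{2,1} = 0
G(26) = mex{0,2} = 1
G_C(26) = 1.
Combined Grundy value = 1 ⊕ 2 ⊕ 1 = 2.
A winning move leaves total XOR = 0, i.e. changes one component's Grundy value g to g ⊕ X where X is the current total.
Heap A: need g' = 1⊕2 = 3. Options: 9−1→G=0, 9−7→G=0. Hits: 0.
Heap B: need g' = 2⊕2 = 0. Options: 11−1→G=1, 11−2→G=0, 11−3→G=4, 11−6→G=1, 11−8→G=3. Hits: 1.
Heap C: need g' = 1⊕2 = 3. Options: 26−2→G=0, 26−4→G=2. Hits: 0.

1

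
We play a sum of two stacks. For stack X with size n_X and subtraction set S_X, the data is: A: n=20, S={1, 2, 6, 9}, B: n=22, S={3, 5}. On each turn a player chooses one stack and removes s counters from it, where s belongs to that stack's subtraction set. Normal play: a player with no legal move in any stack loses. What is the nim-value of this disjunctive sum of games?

1

Stack A, S = {1, 2, 6, 9}:
n :  0  1  2  3  4  5  6  7  8  9 10 11 12 13 14 15 16 17 18 19 20
G :  0  1  2  0  1  2  3  0  1  2  0  1  2  3  0  1  2  0  1  2  3
G_A(20) = 3.
Stack B, S = {3, 5}:
n :  0  1  2  3  4  5  6  7  8  9 10 11 12 13 14 15 16 17 18 19 20 21 22
G :  0  0  0  1  1  1  2  2  0  0  0  1  1  1  2  2  0  0  0  1  1  1  2
G_B(22) = 2.
Combined Grundy value = 3 ⊕ 2 = 1.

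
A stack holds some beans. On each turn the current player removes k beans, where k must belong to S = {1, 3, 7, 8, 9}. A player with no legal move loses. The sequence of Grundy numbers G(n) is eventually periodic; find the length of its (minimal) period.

n :  0  1  2  3  4  5  6  7  8  9 10 11 12 13 14 15 16 17 18 19 20 21 22 23 24 25 26 27 28 29 30 31 32 33
G :  0  1  0  1  0  1  0  1  2  3  2  3  2  3  2  3  0  1  0  1  0  1  0  1  2  3  2  3  2  3  2  3  0  1
G(n+16) = G(n) holds for n = 0,…,8 (a full window of length max(S) = 9), so the sequence is purely periodic with period 16.

16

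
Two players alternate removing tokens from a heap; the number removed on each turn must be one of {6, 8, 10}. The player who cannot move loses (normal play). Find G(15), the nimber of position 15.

2

G(0) = 0
G(1) = mex{} = 0
G(2) = mex{} = 0
G(3) = mex{} = 0
G(4) = mex{} = 0
G(5) = mex{} = 0
G(6) = mex{0} = 1
G(7) = mex{0} = 1
G(8) = mex{0,0} = 1
G(9) = mex{0,0} = 1
G(10) = mex{0,0,0} = 1
G(11) = mex{0,0,0} = 1
G(12) = mex{1,0,0} = 2
G(13) = mex{1,0,0} = 2
G(14) = mex{1,1,0} = 2
G(15) = mex{1,1,0} = 2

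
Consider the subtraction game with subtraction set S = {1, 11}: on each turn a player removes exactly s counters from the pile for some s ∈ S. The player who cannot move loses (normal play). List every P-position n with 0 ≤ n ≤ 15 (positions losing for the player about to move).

0, 2, 4, 6, 8, 10, 12, 14

n :  0  1  2  3  4  5  6  7  8  9 10 11 12 13 14 15
G :  0  1  0  1  0  1  0  1  0  1  0  1  0  1  0  1
P-positions are exactly the n with G(n) = 0.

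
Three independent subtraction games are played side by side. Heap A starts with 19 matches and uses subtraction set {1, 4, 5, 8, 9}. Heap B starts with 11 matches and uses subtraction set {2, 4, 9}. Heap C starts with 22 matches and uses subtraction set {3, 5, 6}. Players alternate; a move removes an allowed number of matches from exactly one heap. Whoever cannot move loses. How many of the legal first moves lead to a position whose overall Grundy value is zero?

Heap A, S = {1, 4, 5, 8, 9}:
n :  0  1  2  3  4  5  6  7  8  9 10 11 12 13 14 15 16 17 18 19
G :  0  1  0  1  2  3  2  3  4  5  4  5  0  1  0  1  2  3  2  3
G_A(19) = 3.
Heap B, S = {2, 4, 9}:
G(0) = 0
G(1) = mex{} = 0
G(2) = mex{0} = 1
G(3) = mex{0} = 1
G(4) = mex{1,0} = 2
G(5) = mex{1,0} = 2
G(6) = mex{2,1} = 0
G(7) = mex{2,1} = 0
G(8) = mex{0,2} = 1
G(9) = mex{0,2,0} = 1
G(10) = mex{1,0,0} = 2
G(11) = mex{1,0,1} = 2
G_B(11) = 2.
Heap C, S = {3, 5, 6}:
n :  0  1  2  3  4  5  6  7  8  9 10 11 12 13 14 15 16 17 18 19 20 21 22
G :  0  0  0  1  1  1  2  2  2  0  0  0  1  1  1  2  2  2  0  0  0  1  1
G_C(22) = 1.
Combined Grundy value = 3 ⊕ 2 ⊕ 1 = 0.
A winning move leaves total XOR = 0, i.e. changes one component's Grundy value g to g ⊕ X where X is the current total.
Heap A: target g' = 3⊕0 = 3, but every legal move changes the Grundy value (mex property), so 0 moves.
Heap B: target g' = 2⊕0 = 2, but every legal move changes the Grundy value (mex property), so 0 moves.
Heap C: target g' = 1⊕0 = 1, but every legal move changes the Grundy value (mex property), so 0 moves.

0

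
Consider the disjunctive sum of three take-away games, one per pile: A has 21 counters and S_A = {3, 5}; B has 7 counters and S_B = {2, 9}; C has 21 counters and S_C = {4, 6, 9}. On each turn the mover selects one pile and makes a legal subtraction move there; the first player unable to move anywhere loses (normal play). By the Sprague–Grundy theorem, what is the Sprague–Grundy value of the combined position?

2

Pile A, S = {3, 5}:
n :  0  1  2  3  4  5  6  7  8  9 10 11 12 13 14 15 16 17 18 19 20 21
G :  0  0  0  1  1  1  2  2  0  0  0  1  1  1  2  2  0  0  0  1  1  1
G_A(21) = 1.
Pile B, S = {2, 9}:
G(0) = 0
G(1) = mex{} = 0
G(2) = mex{0} = 1
G(3) = mex{0} = 1
G(4) = mex{1} = 0
G(5) = mex{1} = 0
G(6) = mex{0} = 1
G(7) = mex{0} = 1
G_B(7) = 1.
Pile C, S = {4, 6, 9}:
G(0) = 0
G(1) = mex{} = 0
G(2) = mex{} = 0
G(3) = mex{} = 0
G(4) = mex{0} = 1
G(5) = mex{0} = 1
G(6) = mex{0,0} = 1
G(7) = mex{0,0} = 1
G(8) = mex{1,0} = 2
G(9) = mex{1,0,0} = 2
G(10) = mex{1,1,0} = 2
G(11) = mex{1,1,0} = 2
G(12) = mex{2,1,0} = 3
G(13) = mex{2,1,1} = 0
G(14) = mex{2,2,1} = 0
G(15) = mex{2,2,1} = 0
G(16) = mex{3,2,1} = 0
G(17) = mex{0,2,2} = 1
G(18) = mex{0,3,2} = 1
G(19) = mex{0,0,2} = 1
G(20) = mex{0,0,2} = 1
G(21) = mex{1,0,3} = 2
G_C(21) = 2.
Combined Grundy value = 1 ⊕ 1 ⊕ 2 = 2.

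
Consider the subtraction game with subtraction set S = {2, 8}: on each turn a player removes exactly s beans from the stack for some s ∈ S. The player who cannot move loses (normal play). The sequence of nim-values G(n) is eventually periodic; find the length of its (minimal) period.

G(0) = 0
G(1) = mex{} = 0
G(2) = mex{0} = 1
G(3) = mex{0} = 1
G(4) = mex{1} = 0
G(5) = mex{1} = 0
G(6) = mex{0} = 1
G(7) = mex{0} = 1
G(8) = mex{1,0} = 2
G(9) = mex{1,0} = 2
G(10) = mex{2,1} = 0
G(11) = mex{2,1} = 0
G(12) = mex{0,0} = 1
G(13) = mex{0,0} = 1
G(14) = mex{1,1} = 0
G(15) = mex{1,1} = 0
G(16) = mex{0,2} = 1
G(17) = mex{0,2} = 1
G(18) = mex{1,0} = 2
G(19) = mex{1,0} = 2
G(20) = mex{2,1} = 0
G(21) = mex{2,1} = 0
G(n+10) = G(n) holds for n = 0,…,7 (a full window of length max(S) = 8), so the sequence is purely periodic with period 10.

10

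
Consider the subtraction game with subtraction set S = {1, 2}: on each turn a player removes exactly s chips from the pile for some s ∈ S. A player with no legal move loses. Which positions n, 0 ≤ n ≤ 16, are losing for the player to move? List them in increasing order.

0, 3, 6, 9, 12, 15

G(0) = 0
G(1) = mex{0} = 1
G(2) = mex{1,0} = 2
G(3) = mex{2,1} = 0
G(4) = mex{0,2} = 1
G(5) = mex{1,0} = 2
G(6) = mex{2,1} = 0
G(7) = mex{0,2} = 1
G(8) = mex{1,0} = 2
G(9) = mex{2,1} = 0
G(10) = mex{0,2} = 1
G(11) = mex{1,0} = 2
G(12) = mex{2,1} = 0
G(13) = mex{0,2} = 1
G(14) = mex{1,0} = 2
G(15) = mex{2,1} = 0
G(16) = mex{0,2} = 1
P-positions are exactly the n with G(n) = 0.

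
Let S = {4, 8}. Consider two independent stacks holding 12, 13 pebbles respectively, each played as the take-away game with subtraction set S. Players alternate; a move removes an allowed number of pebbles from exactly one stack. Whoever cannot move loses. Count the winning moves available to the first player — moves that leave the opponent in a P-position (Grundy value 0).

All stacks use S = {4, 8}:
G(0) = 0
G(1) = mex{} = 0
G(2) = mex{} = 0
G(3) = mex{} = 0
G(4) = mex{0} = 1
G(5) = mex{0} = 1
G(6) = mex{0} = 1
G(7) = mex{0} = 1
G(8) = mex{1,0} = 2
G(9) = mex{1,0} = 2
G(10) = mex{1,0} = 2
G(11) = mex{1,0} = 2
G(12) = mex{2,1} = 0
G(13) = mex{2,1} = 0
Stack A: G(12) = 0.
Stack B: G(13) = 0.
Combined Grundy value = 0 ⊕ 0 = 0.
A winning move leaves total XOR = 0, i.e. changes one component's Grundy value g to g ⊕ X where X is the current total.
Stack A: target g' = 0⊕0 = 0, but every legal move changes the Grundy value (mex property), so 0 moves.
Stack B: target g' = 0⊕0 = 0, but every legal move changes the Grundy value (mex property), so 0 moves.

0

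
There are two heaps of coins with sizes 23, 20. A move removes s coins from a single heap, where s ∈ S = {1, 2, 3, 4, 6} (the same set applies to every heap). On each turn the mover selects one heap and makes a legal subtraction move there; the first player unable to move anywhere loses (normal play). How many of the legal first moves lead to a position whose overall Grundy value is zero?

2

All heaps use S = {1, 2, 3, 4, 6}:
n :  0  1  2  3  4  5  6  7  8  9 10 11 12 13 14 15 16 17 18 19 20 21 22 23
G :  0  1  2  3  4  0  1  2  3  4  0  1  2  3  4  0  1  2  3  4  0  1  2  3
Heap A: G(23) = 3.
Heap B: G(20) = 0.
Combined Grundy value = 3 ⊕ 0 = 3.
A winning move leaves total XOR = 0, i.e. changes one component's Grundy value g to g ⊕ X where X is the current total.
Heap A: need g' = 3⊕3 = 0. Options: 23−1→G=2, 23−2→G=1, 23−3→G=0, 23−4→G=4, 23−6→G=2. Hits: 1.
Heap B: need g' = 0⊕3 = 3. Options: 20−1→G=4, 20−2→G=3, 20−3→G=2, 20−4→G=1, 20−6→G=4. Hits: 1.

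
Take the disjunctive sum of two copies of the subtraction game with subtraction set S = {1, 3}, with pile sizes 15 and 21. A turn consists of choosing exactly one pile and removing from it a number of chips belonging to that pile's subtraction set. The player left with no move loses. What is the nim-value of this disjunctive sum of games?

0

All piles use S = {1, 3}:
G(0) = 0
G(1) = mex{0} = 1
G(2) = mex{1} = 0
G(3) = mex{0,0} = 1
G(4) = mex{1,1} = 0
G(5) = mex{0,0} = 1
G(6) = mex{1,1} = 0
G(7) = mex{0,0} = 1
G(8) = mex{1,1} = 0
G(9) = mex{0,0} = 1
G(10) = mex{1,1} = 0
G(11) = mex{0,0} = 1
G(12) = mex{1,1} = 0
G(13) = mex{0,0} = 1
G(14) = mex{1,1} = 0
G(15) = mex{0,0} = 1
G(16) = mex{1,1} = 0
G(17) = mex{0,0} = 1
G(18) = mex{1,1} = 0
G(19) = mex{0,0} = 1
G(20) = mex{1,1} = 0
G(21) = mex{0,0} = 1
Pile A: G(15) = 1.
Pile B: G(21) = 1.
Combined Grundy value = 1 ⊕ 1 = 0.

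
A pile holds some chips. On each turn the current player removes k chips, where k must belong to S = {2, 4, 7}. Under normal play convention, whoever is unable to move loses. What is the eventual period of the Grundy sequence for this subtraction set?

3

n :  0  1  2  3  4  5  6  7  8  9 10 11 12 13 14 15 16 17 18 19
G :  0  0  1  1  2  2  0  3  1  0  2  1  0  2  1  0  2  1  0  2
From n = 8 onward G(n+3) = G(n); since this holds over max(S) = 7 consecutive positions the period is 3 (pre-period 8).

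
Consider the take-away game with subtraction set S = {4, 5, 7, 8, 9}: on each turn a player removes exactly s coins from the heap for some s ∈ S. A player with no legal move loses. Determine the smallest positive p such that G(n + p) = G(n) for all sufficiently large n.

13

n :  0  1  2  3  4  5  6  7  8  9 10 11 12 13 14 15 16 17 18 19 20 21 22 23 24 25 26 27
G :  0  0  0  0  1  1  1  1  2  2  2  2  3  0  0  0  0  1  1  1  1  2  2  2  2  3  0  0
G(n+13) = G(n) holds for n = 0,…,8 (a full window of length max(S) = 9), so the sequence is purely periodic with period 13.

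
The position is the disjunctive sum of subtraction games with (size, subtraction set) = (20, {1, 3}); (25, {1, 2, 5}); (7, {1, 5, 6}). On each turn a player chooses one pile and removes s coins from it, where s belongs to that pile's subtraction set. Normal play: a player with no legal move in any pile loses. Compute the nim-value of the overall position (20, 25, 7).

Pile A, S = {1, 3}:
n :  0  1  2  3  4  5  6  7  8  9 10 11 12 13 14 15 16 17 18 19 20
G :  0  1  0  1  0  1  0  1  0  1  0  1  0  1  0  1  0  1  0  1  0
G_A(20) = 0.
Pile B, S = {1, 2, 5}:
n :  0  1  2  3  4  5  6  7  8  9 10 11 12 13 14 15 16 17 18 19 20 21 22 23 24 25
G :  0  1  2  0  1  2  0  1  2  0  1  2  0  1  2  0  1  2  0  1  2  0  1  2  0  1
G_B(25) = 1.
Pile C, S = {1, 5, 6}:
n : 0 1 2 3 4 5 6 7
G : 0 1 0 1 0 1 2 3
G_C(7) = 3.
Combined Grundy value = 0 ⊕ 1 ⊕ 3 = 2.

2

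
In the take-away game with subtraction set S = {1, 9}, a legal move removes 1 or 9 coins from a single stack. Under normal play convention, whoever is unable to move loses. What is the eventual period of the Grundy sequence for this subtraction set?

n :  0  1  2  3  4  5  6  7  8  9 10 11 12 13 14
G :  0  1  0  1  0  1  0  1  0  1  0  1  0  1  0
G(n+2) = G(n) holds for n = 0,…,8 (a full window of length max(S) = 9), so the sequence is purely periodic with period 2.

2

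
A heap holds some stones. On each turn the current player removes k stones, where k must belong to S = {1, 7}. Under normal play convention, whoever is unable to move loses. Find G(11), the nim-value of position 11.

G(0) = 0
G(1) = mex{0} = 1
G(2) = mex{1} = 0
G(3) = mex{0} = 1
G(4) = mex{1} = 0
G(5) = mex{0} = 1
G(6) = mex{1} = 0
G(7) = mex{0,0} = 1
G(8) = mex{1,1} = 0
G(9) = mex{0,0} = 1
G(10) = mex{1,1} = 0
G(11) = mex{0,0} = 1

1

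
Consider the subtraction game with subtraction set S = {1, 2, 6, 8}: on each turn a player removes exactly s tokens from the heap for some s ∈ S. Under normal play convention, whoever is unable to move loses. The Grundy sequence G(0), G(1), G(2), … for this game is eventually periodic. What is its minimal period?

7

G(0) = 0
G(1) = mex{0} = 1
G(2) = mex{1,0} = 2
G(3) = mex{2,1} = 0
G(4) = mex{0,2} = 1
G(5) = mex{1,0} = 2
G(6) = mex{2,1,0} = 3
G(7) = mex{3,2,1} = 0
G(8) = mex{0,3,2,0} = 1
G(9) = mex{1,0,0,1} = 2
G(10) = mex{2,1,1,2} = 0
G(11) = mex{0,2,2,0} = 1
G(12) = mex{1,0,3,1} = 2
G(13) = mex{2,1,0,2} = 3
G(14) = mex{3,2,1,3} = 0
G(15) = mex{0,3,2,0} = 1
G(16) = mex{1,0,0,1} = 2
G(n+7) = G(n) holds for n = 0,…,7 (a full window of length max(S) = 8), so the sequence is purely periodic with period 7.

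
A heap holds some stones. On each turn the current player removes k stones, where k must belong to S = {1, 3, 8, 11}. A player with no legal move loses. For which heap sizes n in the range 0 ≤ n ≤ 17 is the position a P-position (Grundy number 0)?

G(0) = 0
G(1) = mex{0} = 1
G(2) = mex{1} = 0
G(3) = mex{0,0} = 1
G(4) = mex{1,1} = 0
G(5) = mex{0,0} = 1
G(6) = mex{1,1} = 0
G(7) = mex{0,0} = 1
G(8) = mex{1,1,0} = 2
G(9) = mex{2,0,1} = 3
G(10) = mex{3,1,0} = 2
G(11) = mex{2,2,1,0} = 3
G(12) = mex{3,3,0,1} = 2
G(13) = mex{2,2,1,0} = 3
G(14) = mex{3,3,0,1} = 2
G(15) = mex{2,2,1,0} = 3
G(16) = mex{3,3,2,1} = 0
G(17) = mex{0,2,3,0} = 1
P-positions are exactly the n with G(n) = 0.

0, 2, 4, 6, 16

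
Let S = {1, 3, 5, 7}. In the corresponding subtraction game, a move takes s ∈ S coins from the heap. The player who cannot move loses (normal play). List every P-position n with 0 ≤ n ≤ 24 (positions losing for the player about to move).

n :  0  1  2  3  4  5  6  7  8  9 10 11 12 13 14 15 16 17 18 19 20 21 22 23 24
G :  0  1  0  1  0  1  0  1  0  1  0  1  0  1  0  1  0  1  0  1  0  1  0  1  0
P-positions are exactly the n with G(n) = 0.

0, 2, 4, 6, 8, 10, 12, 14, 16, 18, 20, 22, 24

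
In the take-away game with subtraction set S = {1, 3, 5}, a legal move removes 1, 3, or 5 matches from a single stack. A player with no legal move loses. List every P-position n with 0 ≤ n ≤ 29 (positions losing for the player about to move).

0, 2, 4, 6, 8, 10, 12, 14, 16, 18, 20, 22, 24, 26, 28

n :  0  1  2  3  4  5  6  7  8  9 10 11 12 13 14 15 16 17 18 19 20 21 22 23 24 25 26 27 28 29
G :  0  1  0  1  0  1  0  1  0  1  0  1  0  1  0  1  0  1  0  1  0  1  0  1  0  1  0  1  0  1
P-positions are exactly the n with G(n) = 0.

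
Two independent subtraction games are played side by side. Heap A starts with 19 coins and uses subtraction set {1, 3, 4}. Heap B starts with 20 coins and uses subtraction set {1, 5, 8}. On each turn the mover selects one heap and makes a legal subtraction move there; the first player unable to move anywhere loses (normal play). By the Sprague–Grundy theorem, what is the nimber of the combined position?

Heap A, S = {1, 3, 4}:
G(0) = 0
G(1) = mex{0} = 1
G(2) = mex{1} = 0
G(3) = mex{0,0} = 1
G(4) = mex{1,1,0} = 2
G(5) = mex{2,0,1} = 3
G(6) = mex{3,1,0} = 2
G(7) = mex{2,2,1} = 0
G(8) = mex{0,3,2} = 1
G(9) = mex{1,2,3} = 0
G(10) = mex{0,0,2} = 1
G(11) = mex{1,1,0} = 2
G(12) = mex{2,0,1} = 3
G(13) = mex{3,1,0} = 2
G(14) = mex{2,2,1} = 0
G(15) = mex{0,3,2} = 1
G(16) = mex{1,2,3} = 0
G(17) = mex{0,0,2} = 1
G(18) = mex{1,1,0} = 2
G(19) = mex{2,0,1} = 3
G_A(19) = 3.
Heap B, S = {1, 5, 8}:
G(0) = 0
G(1) = mex{0} = 1
G(2) = mex{1} = 0
G(3) = mex{0} = 1
G(4) = mex{1} = 0
G(5) = mex{0,0} = 1
G(6) = mex{1,1} = 0
G(7) = mex{0,0} = 1
G(8) = mex{1,1,0} = 2
G(9) = mex{2,0,1} = 3
G(10) = mex{3,1,0} = 2
G(11) = mex{2,0,1} = 3
G(12) = mex{3,1,0} = 2
G(13) = mex{2,2,1} = 0
G(14) = mex{0,3,0} = 1
G(15) = mex{1,2,1} = 0
G(16) = mex{0,3,2} = 1
G(17) = mex{1,2,3} = 0
G(18) = mex{0,0,2} = 1
G(19) = mex{1,1,3} = 0
G(20) = mex{0,0,2} = 1
G_B(20) = 1.
Combined Grundy value = 3 ⊕ 1 = 2.

2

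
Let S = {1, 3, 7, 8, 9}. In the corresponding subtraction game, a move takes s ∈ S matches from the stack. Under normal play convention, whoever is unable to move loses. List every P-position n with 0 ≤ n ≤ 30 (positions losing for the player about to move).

0, 2, 4, 6, 16, 18, 20, 22

n :  0  1  2  3  4  5  6  7  8  9 10 11 12 13 14 15 16 17 18 19 20 21 22 23 24 25 26 27 28 29 30
G :  0  1  0  1  0  1  0  1  2  3  2  3  2  3  2  3  0  1  0  1  0  1  0  1  2  3  2  3  2  3  2
P-positions are exactly the n with G(n) = 0.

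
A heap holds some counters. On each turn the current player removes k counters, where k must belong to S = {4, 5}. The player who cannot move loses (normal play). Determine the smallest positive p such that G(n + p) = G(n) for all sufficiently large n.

G(0) = 0
G(1) = mex{} = 0
G(2) = mex{} = 0
G(3) = mex{} = 0
G(4) = mex{0} = 1
G(5) = mex{0,0} = 1
G(6) = mex{0,0} = 1
G(7) = mex{0,0} = 1
G(8) = mex{1,0} = 2
G(9) = mex{1,1} = 0
G(10) = mex{1,1} = 0
G(11) = mex{1,1} = 0
G(12) = mex{2,1} = 0
G(13) = mex{0,2} = 1
G(14) = mex{0,0} = 1
G(15) = mex{0,0} = 1
G(16) = mex{0,0} = 1
G(17) = mex{1,0} = 2
G(18) = mex{1,1} = 0
G(19) = mex{1,1} = 0
G(n+9) = G(n) holds for n = 0,…,4 (a full window of length max(S) = 5), so the sequence is purely periodic with period 9.

9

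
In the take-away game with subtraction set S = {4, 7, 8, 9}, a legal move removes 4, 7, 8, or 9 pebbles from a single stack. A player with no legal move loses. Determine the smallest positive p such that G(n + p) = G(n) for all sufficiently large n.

13

G(0) = 0
G(1) = mex{} = 0
G(2) = mex{} = 0
G(3) = mex{} = 0
G(4) = mex{0} = 1
G(5) = mex{0} = 1
G(6) = mex{0} = 1
G(7) = mex{0,0} = 1
G(8) = mex{1,0,0} = 2
G(9) = mex{1,0,0,0} = 2
G(10) = mex{1,0,0,0} = 2
G(11) = mex{1,1,0,0} = 2
G(12) = mex{2,1,1,0} = 3
G(13) = mex{2,1,1,1} = 0
G(14) = mex{2,1,1,1} = 0
G(15) = mex{2,2,1,1} = 0
G(16) = mex{3,2,2,1} = 0
G(17) = mex{0,2,2,2} = 1
G(18) = mex{0,2,2,2} = 1
G(19) = mex{0,3,2,2} = 1
G(20) = mex{0,0,3,2} = 1
G(21) = mex{1,0,0,3} = 2
G(22) = mex{1,0,0,0} = 2
G(23) = mex{1,0,0,0} = 2
G(24) = mex{1,1,0,0} = 2
G(25) = mex{2,1,1,0} = 3
G(26) = mex{2,1,1,1} = 0
G(27) = mex{2,1,1,1} = 0
G(n+13) = G(n) holds for n = 0,…,8 (a full window of length max(S) = 9), so the sequence is purely periodic with period 13.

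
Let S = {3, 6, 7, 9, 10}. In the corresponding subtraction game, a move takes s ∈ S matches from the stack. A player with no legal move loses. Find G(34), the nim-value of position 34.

2

n :  0  1  2  3  4  5  6  7  8  9 10 11 12 13 14 15 16 17 18 19 20 21 22 23 24 25 26 27 28 29 30 31 32 33 34
G :  0  0  0  1  1  1  2  2  2  3  3  3  4  0  0  0  1  1  1  2  2  2  3  3  3  4  0  0  0  1  1  1  2  2  2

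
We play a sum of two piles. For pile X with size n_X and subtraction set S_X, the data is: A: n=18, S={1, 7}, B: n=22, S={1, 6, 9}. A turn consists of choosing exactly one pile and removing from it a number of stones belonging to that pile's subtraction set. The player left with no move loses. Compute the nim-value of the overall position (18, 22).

Pile A, S = {1, 7}:
G(0) = 0
G(1) = mex{0} = 1
G(2) = mex{1} = 0
G(3) = mex{0} = 1
G(4) = mex{1} = 0
G(5) = mex{0} = 1
G(6) = mex{1} = 0
G(7) = mex{0,0} = 1
G(8) = mex{1,1} = 0
G(9) = mex{0,0} = 1
G(10) = mex{1,1} = 0
G(11) = mex{0,0} = 1
G(12) = mex{1,1} = 0
G(13) = mex{0,0} = 1
G(14) = mex{1,1} = 0
G(15) = mex{0,0} = 1
G(16) = mex{1,1} = 0
G(17) = mex{0,0} = 1
G(18) = mex{1,1} = 0
G_A(18) = 0.
Pile B, S = {1, 6, 9}:
n :  0  1  2  3  4  5  6  7  8  9 10 11 12 13 14 15 16 17 18 19 20 21 22
G :  0  1  0  1  0  1  2  0  1  2  3  2  0  1  0  1  2  0  1  0  1  2  0
G_B(22) = 0.
Combined Grundy value = 0 ⊕ 0 = 0.

0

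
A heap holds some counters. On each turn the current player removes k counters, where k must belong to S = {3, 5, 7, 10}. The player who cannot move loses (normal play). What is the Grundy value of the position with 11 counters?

n :  0  1  2  3  4  5  6  7  8  9 10 11
G :  0  0  0  1  1  1  2  2  2  3  3  3

3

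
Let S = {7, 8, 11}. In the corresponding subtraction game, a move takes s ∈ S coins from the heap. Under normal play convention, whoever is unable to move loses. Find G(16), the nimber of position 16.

2

G(0) = 0
G(1) = mex{} = 0
G(2) = mex{} = 0
G(3) = mex{} = 0
G(4) = mex{} = 0
G(5) = mex{} = 0
G(6) = mex{} = 0
G(7) = mex{0} = 1
G(8) = mex{0,0} = 1
G(9) = mex{0,0} = 1
G(10) = mex{0,0} = 1
G(11) = mex{0,0,0} = 1
G(12) = mex{0,0,0} = 1
G(13) = mex{0,0,0} = 1
G(14) = mex{1,0,0} = 2
G(15) = mex{1,1,0} = 2
G(16) = mex{1,1,0} = 2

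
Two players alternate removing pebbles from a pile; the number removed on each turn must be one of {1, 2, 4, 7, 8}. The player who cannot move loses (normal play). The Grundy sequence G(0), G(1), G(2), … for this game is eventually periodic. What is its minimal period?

G(0) = 0
G(1) = mex{0} = 1
G(2) = mex{1,0} = 2
G(3) = mex{2,1} = 0
G(4) = mex{0,2,0} = 1
G(5) = mex{1,0,1} = 2
G(6) = mex{2,1,2} = 0
G(7) = mex{0,2,0,0} = 1
G(8) = mex{1,0,1,1,0} = 2
G(9) = mex{2,1,2,2,1} = 0
G(10) = mex{0,2,0,0,2} = 1
G(11) = mex{1,0,1,1,0} = 2
G(12) = mex{2,1,2,2,1} = 0
G(13) = mex{0,2,0,0,2} = 1
G(14) = mex{1,0,1,1,0} = 2
G(n+3) = G(n) holds for n = 0,…,7 (a full window of length max(S) = 8), so the sequence is purely periodic with period 3.

3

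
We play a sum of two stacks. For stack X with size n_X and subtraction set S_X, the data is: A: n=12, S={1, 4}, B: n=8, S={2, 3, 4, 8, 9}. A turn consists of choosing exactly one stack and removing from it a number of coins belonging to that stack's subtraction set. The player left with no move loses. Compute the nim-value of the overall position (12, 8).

1

Stack A, S = {1, 4}:
n :  0  1  2  3  4  5  6  7  8  9 10 11 12
G :  0  1  0  1  2  0  1  0  1  2  0  1  0
G_A(12) = 0.
Stack B, S = {2, 3, 4, 8, 9}:
n : 0 1 2 3 4 5 6 7 8
G : 0 0 1 1 2 2 0 0 1
G_B(8) = 1.
Combined Grundy value = 0 ⊕ 1 = 1.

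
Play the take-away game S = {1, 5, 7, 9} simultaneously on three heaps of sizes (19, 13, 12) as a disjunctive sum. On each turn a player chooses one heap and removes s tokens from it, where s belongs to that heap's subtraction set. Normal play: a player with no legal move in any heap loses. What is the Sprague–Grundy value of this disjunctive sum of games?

0

All heaps use S = {1, 5, 7, 9}:
n :  0  1  2  3  4  5  6  7  8  9 10 11 12 13 14 15 16 17 18 19
G :  0  1  0  1  0  1  0  1  0  1  0  1  0  1  0  1  0  1  0  1
Heap A: G(19) = 1.
Heap B: G(13) = 1.
Heap C: G(12) = 0.
Combined Grundy value = 1 ⊕ 1 ⊕ 0 = 0.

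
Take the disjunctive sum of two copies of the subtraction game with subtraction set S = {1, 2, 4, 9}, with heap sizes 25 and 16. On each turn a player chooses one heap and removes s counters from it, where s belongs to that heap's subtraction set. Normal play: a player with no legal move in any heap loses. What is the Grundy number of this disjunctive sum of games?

2

All heaps use S = {1, 2, 4, 9}:
n :  0  1  2  3  4  5  6  7  8  9 10 11 12 13 14 15 16 17 18 19 20 21 22 23 24 25
G :  0  1  2  0  1  2  0  1  2  3  4  0  1  2  0  1  2  0  1  2  3  4  0  1  2  0
Heap A: G(25) = 0.
Heap B: G(16) = 2.
Combined Grundy value = 0 ⊕ 2 = 2.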